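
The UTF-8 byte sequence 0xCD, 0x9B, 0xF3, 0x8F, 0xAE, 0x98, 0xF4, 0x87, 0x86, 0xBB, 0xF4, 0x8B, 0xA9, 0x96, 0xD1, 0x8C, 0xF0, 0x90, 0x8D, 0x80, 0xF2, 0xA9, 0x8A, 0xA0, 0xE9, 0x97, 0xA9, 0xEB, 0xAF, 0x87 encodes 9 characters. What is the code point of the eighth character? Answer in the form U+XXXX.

U+95E9

Offset 0: leading byte 0xCD = 11001101 → 2-byte char #1 = CD 9B.
Offset 2: leading byte 0xF3 = 11110011 → 4-byte char #2 = F3 8F AE 98.
Offset 6: leading byte 0xF4 = 11110100 → 4-byte char #3 = F4 87 86 BB.
Offset 10: leading byte 0xF4 = 11110100 → 4-byte char #4 = F4 8B A9 96.
Offset 14: leading byte 0xD1 = 11010001 → 2-byte char #5 = D1 8C.
Offset 16: leading byte 0xF0 = 11110000 → 4-byte char #6 = F0 90 8D 80.
Offset 20: leading byte 0xF2 = 11110010 → 4-byte char #7 = F2 A9 8A A0.
Offset 24: leading byte 0xE9 = 11101001 → 3-byte char #8 = E9 97 A9.
Leading byte 0xE9 = 11101001 matches 1110xxxx → 3-byte sequence.
Byte 1: 0xE9 = 11101001, payload 1001 (4 bits).
Byte 2: 0x97 = 10010111 (10xxxxxx ✓), payload 010111.
Byte 3: 0xA9 = 10101001 (10xxxxxx ✓), payload 101001.
Concatenate: 1001010111101001 = 0x95E9 (16 bits → U+95E9).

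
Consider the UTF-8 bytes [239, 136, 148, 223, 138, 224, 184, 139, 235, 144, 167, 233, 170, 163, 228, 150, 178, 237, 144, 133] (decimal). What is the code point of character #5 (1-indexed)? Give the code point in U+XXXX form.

Offset 0: leading byte 0xEF = 11101111 → 3-byte char #1 = EF 88 94.
Offset 3: leading byte 0xDF = 11011111 → 2-byte char #2 = DF 8A.
Offset 5: leading byte 0xE0 = 11100000 → 3-byte char #3 = E0 B8 8B.
Offset 8: leading byte 0xEB = 11101011 → 3-byte char #4 = EB 90 A7.
Offset 11: leading byte 0xE9 = 11101001 → 3-byte char #5 = E9 AA A3.
Leading byte 0xE9 = 11101001 matches 1110xxxx → 3-byte sequence.
Byte 1: 0xE9 = 11101001, payload 1001 (4 bits).
Byte 2: 0xAA = 10101010 (10xxxxxx ✓), payload 101010.
Byte 3: 0xA3 = 10100011 (10xxxxxx ✓), payload 100011.
Concatenate: 1001101010100011 = 0x9AA3 (16 bits → U+9AA3).

U+9AA3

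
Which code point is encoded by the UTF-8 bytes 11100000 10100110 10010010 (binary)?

Leading byte 0xE0 = 11100000 matches 1110xxxx → 3-byte sequence.
Byte 1: 0xE0 = 11100000, payload 0000 (4 bits).
Byte 2: 0xA6 = 10100110 (10xxxxxx ✓), payload 100110.
Byte 3: 0x92 = 10010010 (10xxxxxx ✓), payload 010010.
Concatenate: 0000100110010010 = 0x992 (16 bits → U+0992).

U+0992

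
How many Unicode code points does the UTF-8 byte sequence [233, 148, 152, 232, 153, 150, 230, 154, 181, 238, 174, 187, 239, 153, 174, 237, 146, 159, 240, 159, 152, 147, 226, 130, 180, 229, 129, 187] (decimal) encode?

9

Byte at offset 0: 0xE9 = 11101001 → 3-byte char (#1). Advance 3.
Byte at offset 3: 0xE8 = 11101000 → 3-byte char (#2). Advance 3.
Byte at offset 6: 0xE6 = 11100110 → 3-byte char (#3). Advance 3.
Byte at offset 9: 0xEE = 11101110 → 3-byte char (#4). Advance 3.
Byte at offset 12: 0xEF = 11101111 → 3-byte char (#5). Advance 3.
Byte at offset 15: 0xED = 11101101 → 3-byte char (#6). Advance 3.
Byte at offset 18: 0xF0 = 11110000 → 4-byte char (#7). Advance 4.
Byte at offset 22: 0xE2 = 11100010 → 3-byte char (#8). Advance 3.
Byte at offset 25: 0xE5 = 11100101 → 3-byte char (#9). Advance 3.
Reached end at offset 28 after 9 code points.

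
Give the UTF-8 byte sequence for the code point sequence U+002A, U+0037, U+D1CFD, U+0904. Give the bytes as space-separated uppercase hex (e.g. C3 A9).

U+002A: 1-byte form → 2A.
U+0037: 1-byte form → 37.
U+D1CFD: 4-byte form → F3 91 B3 BD.
U+0904: 3-byte form → E0 A4 84.
Concatenated (9 bytes): 2A 37 F3 91 B3 BD E0 A4 84.

2A 37 F3 91 B3 BD E0 A4 84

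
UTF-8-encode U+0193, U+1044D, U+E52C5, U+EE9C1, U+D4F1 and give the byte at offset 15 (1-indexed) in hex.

0xED

1-indexed offset 15 is 0-indexed offset 14.
U+0193 → 2-byte form C6 93 at offsets 0–1.
U+1044D → 4-byte form F0 90 91 8D at offsets 2–5.
U+E52C5 → 4-byte form F3 A5 8B 85 at offsets 6–9.
U+EE9C1 → 4-byte form F3 AE A7 81 at offsets 10–13.
U+D4F1 → 3-byte form ED 93 B1 at offsets 14–16.
Offset 14 falls in char 5's range; it's byte 1 of ED 93 B1 = 0xED.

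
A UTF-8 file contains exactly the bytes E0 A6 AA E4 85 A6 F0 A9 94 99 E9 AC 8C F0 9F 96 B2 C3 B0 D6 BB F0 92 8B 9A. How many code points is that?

Byte at offset 0: 0xE0 = 11100000 → 3-byte char (#1). Advance 3.
Byte at offset 3: 0xE4 = 11100100 → 3-byte char (#2). Advance 3.
Byte at offset 6: 0xF0 = 11110000 → 4-byte char (#3). Advance 4.
Byte at offset 10: 0xE9 = 11101001 → 3-byte char (#4). Advance 3.
Byte at offset 13: 0xF0 = 11110000 → 4-byte char (#5). Advance 4.
Byte at offset 17: 0xC3 = 11000011 → 2-byte char (#6). Advance 2.
Byte at offset 19: 0xD6 = 11010110 → 2-byte char (#7). Advance 2.
Byte at offset 21: 0xF0 = 11110000 → 4-byte char (#8). Advance 4.
Reached end at offset 25 after 8 code points.

8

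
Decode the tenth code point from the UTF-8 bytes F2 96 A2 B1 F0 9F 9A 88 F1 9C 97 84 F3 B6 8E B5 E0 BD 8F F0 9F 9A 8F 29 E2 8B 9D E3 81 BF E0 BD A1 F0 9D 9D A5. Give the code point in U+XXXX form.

Offset 0: leading byte 0xF2 = 11110010 → 4-byte char #1 = F2 96 A2 B1.
Offset 4: leading byte 0xF0 = 11110000 → 4-byte char #2 = F0 9F 9A 88.
Offset 8: leading byte 0xF1 = 11110001 → 4-byte char #3 = F1 9C 97 84.
Offset 12: leading byte 0xF3 = 11110011 → 4-byte char #4 = F3 B6 8E B5.
Offset 16: leading byte 0xE0 = 11100000 → 3-byte char #5 = E0 BD 8F.
Offset 19: leading byte 0xF0 = 11110000 → 4-byte char #6 = F0 9F 9A 8F.
Offset 23: leading byte 0x29 = 00101001 → 1-byte char #7 = 29.
Offset 24: leading byte 0xE2 = 11100010 → 3-byte char #8 = E2 8B 9D.
Offset 27: leading byte 0xE3 = 11100011 → 3-byte char #9 = E3 81 BF.
Offset 30: leading byte 0xE0 = 11100000 → 3-byte char #10 = E0 BD A1.
Leading byte 0xE0 = 11100000 matches 1110xxxx → 3-byte sequence.
Byte 1: 0xE0 = 11100000, payload 0000 (4 bits).
Byte 2: 0xBD = 10111101 (10xxxxxx ✓), payload 111101.
Byte 3: 0xA1 = 10100001 (10xxxxxx ✓), payload 100001.
Concatenate: 0000111101100001 = 0xF61 (16 bits → U+0F61).

U+0F61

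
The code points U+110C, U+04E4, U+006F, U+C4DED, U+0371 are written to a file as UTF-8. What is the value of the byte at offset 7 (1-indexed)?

0xF3

1-indexed offset 7 is 0-indexed offset 6.
U+110C → 3-byte form E1 84 8C at offsets 0–2.
U+04E4 → 2-byte form D3 A4 at offsets 3–4.
U+006F → 1-byte form 6F at offsets 5–5.
U+C4DED → 4-byte form F3 84 B7 AD at offsets 6–9.
Offset 6 falls in char 4's range; it's byte 1 of F3 84 B7 AD = 0xF3.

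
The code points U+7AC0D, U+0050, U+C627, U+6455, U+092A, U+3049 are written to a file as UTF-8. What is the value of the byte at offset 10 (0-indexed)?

0x95

U+7AC0D → 4-byte form F1 BA B0 8D at offsets 0–3.
U+0050 → 1-byte form 50 at offsets 4–4.
U+C627 → 3-byte form EC 98 A7 at offsets 5–7.
U+6455 → 3-byte form E6 91 95 at offsets 8–10.
Offset 10 falls in char 4's range; it's byte 3 of E6 91 95 = 0x95.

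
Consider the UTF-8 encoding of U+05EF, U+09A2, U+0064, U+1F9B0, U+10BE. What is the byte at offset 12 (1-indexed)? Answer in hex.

1-indexed offset 12 is 0-indexed offset 11.
U+05EF → 2-byte form D7 AF at offsets 0–1.
U+09A2 → 3-byte form E0 A6 A2 at offsets 2–4.
U+0064 → 1-byte form 64 at offsets 5–5.
U+1F9B0 → 4-byte form F0 9F A6 B0 at offsets 6–9.
U+10BE → 3-byte form E1 82 BE at offsets 10–12.
Offset 11 falls in char 5's range; it's byte 2 of E1 82 BE = 0x82.

0x82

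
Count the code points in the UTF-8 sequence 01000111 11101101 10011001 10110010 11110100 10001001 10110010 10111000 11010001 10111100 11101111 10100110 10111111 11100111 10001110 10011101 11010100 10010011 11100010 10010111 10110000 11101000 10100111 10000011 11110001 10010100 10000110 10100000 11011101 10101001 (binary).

11

Byte at offset 0: 0x47 = 01000111 → 1-byte char (#1). Advance 1.
Byte at offset 1: 0xED = 11101101 → 3-byte char (#2). Advance 3.
Byte at offset 4: 0xF4 = 11110100 → 4-byte char (#3). Advance 4.
Byte at offset 8: 0xD1 = 11010001 → 2-byte char (#4). Advance 2.
Byte at offset 10: 0xEF = 11101111 → 3-byte char (#5). Advance 3.
Byte at offset 13: 0xE7 = 11100111 → 3-byte char (#6). Advance 3.
Byte at offset 16: 0xD4 = 11010100 → 2-byte char (#7). Advance 2.
Byte at offset 18: 0xE2 = 11100010 → 3-byte char (#8). Advance 3.
Byte at offset 21: 0xE8 = 11101000 → 3-byte char (#9). Advance 3.
Byte at offset 24: 0xF1 = 11110001 → 4-byte char (#10). Advance 4.
Byte at offset 28: 0xDD = 11011101 → 2-byte char (#11). Advance 2.
Reached end at offset 30 after 11 code points.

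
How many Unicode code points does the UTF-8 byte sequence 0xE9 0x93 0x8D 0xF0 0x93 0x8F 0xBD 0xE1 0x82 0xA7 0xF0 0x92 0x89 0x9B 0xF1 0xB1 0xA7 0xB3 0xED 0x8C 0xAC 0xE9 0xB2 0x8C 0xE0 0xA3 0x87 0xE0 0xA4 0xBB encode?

Byte at offset 0: 0xE9 = 11101001 → 3-byte char (#1). Advance 3.
Byte at offset 3: 0xF0 = 11110000 → 4-byte char (#2). Advance 4.
Byte at offset 7: 0xE1 = 11100001 → 3-byte char (#3). Advance 3.
Byte at offset 10: 0xF0 = 11110000 → 4-byte char (#4). Advance 4.
Byte at offset 14: 0xF1 = 11110001 → 4-byte char (#5). Advance 4.
Byte at offset 18: 0xED = 11101101 → 3-byte char (#6). Advance 3.
Byte at offset 21: 0xE9 = 11101001 → 3-byte char (#7). Advance 3.
Byte at offset 24: 0xE0 = 11100000 → 3-byte char (#8). Advance 3.
Byte at offset 27: 0xE0 = 11100000 → 3-byte char (#9). Advance 3.
Reached end at offset 30 after 9 code points.

9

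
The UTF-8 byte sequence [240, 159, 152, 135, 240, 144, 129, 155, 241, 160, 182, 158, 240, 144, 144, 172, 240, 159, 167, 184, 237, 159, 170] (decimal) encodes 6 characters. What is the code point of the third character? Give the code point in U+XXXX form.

Offset 0: leading byte 0xF0 = 11110000 → 4-byte char #1 = F0 9F 98 87.
Offset 4: leading byte 0xF0 = 11110000 → 4-byte char #2 = F0 90 81 9B.
Offset 8: leading byte 0xF1 = 11110001 → 4-byte char #3 = F1 A0 B6 9E.
Leading byte 0xF1 = 11110001 matches 11110xxx → 4-byte sequence.
Byte 1: 0xF1 = 11110001, payload 001 (3 bits).
Byte 2: 0xA0 = 10100000 (10xxxxxx ✓), payload 100000.
Byte 3: 0xB6 = 10110110 (10xxxxxx ✓), payload 110110.
Byte 4: 0x9E = 10011110 (10xxxxxx ✓), payload 011110.
Concatenate: 001100000110110011110 = 0x60D9E (21 bits → U+60D9E).

U+60D9E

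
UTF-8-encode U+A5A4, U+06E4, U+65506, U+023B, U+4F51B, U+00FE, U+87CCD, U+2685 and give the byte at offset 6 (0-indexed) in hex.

0xA5

U+A5A4 → 3-byte form EA 96 A4 at offsets 0–2.
U+06E4 → 2-byte form DB A4 at offsets 3–4.
U+65506 → 4-byte form F1 A5 94 86 at offsets 5–8.
Offset 6 falls in char 3's range; it's byte 2 of F1 A5 94 86 = 0xA5.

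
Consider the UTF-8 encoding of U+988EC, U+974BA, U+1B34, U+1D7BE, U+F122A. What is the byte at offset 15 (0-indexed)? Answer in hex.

U+988EC → 4-byte form F2 98 A3 AC at offsets 0–3.
U+974BA → 4-byte form F2 97 92 BA at offsets 4–7.
U+1B34 → 3-byte form E1 AC B4 at offsets 8–10.
U+1D7BE → 4-byte form F0 9D 9E BE at offsets 11–14.
U+F122A → 4-byte form F3 B1 88 AA at offsets 15–18.
Offset 15 falls in char 5's range; it's byte 1 of F3 B1 88 AA = 0xF3.

0xF3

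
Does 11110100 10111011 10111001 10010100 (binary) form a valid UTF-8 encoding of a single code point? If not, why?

invalid (encodes a value above U+10FFFF)

Leading byte 0xF4 = 11110100 → 4-byte form.
Payload = 0x13BE54, which exceeds U+10FFFF, the maximum Unicode code point. (Leading bytes F5–FF, or F4 followed by ≥ 0x90, are invalid.)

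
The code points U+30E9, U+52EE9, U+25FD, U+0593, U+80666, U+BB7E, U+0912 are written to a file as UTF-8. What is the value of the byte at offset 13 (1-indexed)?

0xF2

1-indexed offset 13 is 0-indexed offset 12.
U+30E9 → 3-byte form E3 83 A9 at offsets 0–2.
U+52EE9 → 4-byte form F1 92 BB A9 at offsets 3–6.
U+25FD → 3-byte form E2 97 BD at offsets 7–9.
U+0593 → 2-byte form D6 93 at offsets 10–11.
U+80666 → 4-byte form F2 80 99 A6 at offsets 12–15.
Offset 12 falls in char 5's range; it's byte 1 of F2 80 99 A6 = 0xF2.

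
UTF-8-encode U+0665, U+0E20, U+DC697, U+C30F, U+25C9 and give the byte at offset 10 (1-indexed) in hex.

1-indexed offset 10 is 0-indexed offset 9.
U+0665 → 2-byte form D9 A5 at offsets 0–1.
U+0E20 → 3-byte form E0 B8 A0 at offsets 2–4.
U+DC697 → 4-byte form F3 9C 9A 97 at offsets 5–8.
U+C30F → 3-byte form EC 8C 8F at offsets 9–11.
Offset 9 falls in char 4's range; it's byte 1 of EC 8C 8F = 0xEC.

0xEC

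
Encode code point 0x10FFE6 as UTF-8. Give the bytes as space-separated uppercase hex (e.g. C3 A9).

F4 8F BF A6

U+10FFE6 = 0x10FFE6 = 1114086 decimal. In range U+10000–U+10FFFF → 4-byte form: 11110xxx 10xxxxxx 10xxxxxx 10xxxxxx.
Binary (21 bits): 100001111111111100110.
Split 3+6+6+6: 100 | 001111 | 111111 | 100110.
Byte 1: 11110100 = 0xF4.
Byte 2: 10001111 = 0x8F.
Byte 3: 10111111 = 0xBF.
Byte 4: 10100110 = 0xA6.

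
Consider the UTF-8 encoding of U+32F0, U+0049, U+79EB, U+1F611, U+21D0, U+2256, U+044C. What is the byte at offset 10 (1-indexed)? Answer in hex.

1-indexed offset 10 is 0-indexed offset 9.
U+32F0 → 3-byte form E3 8B B0 at offsets 0–2.
U+0049 → 1-byte form 49 at offsets 3–3.
U+79EB → 3-byte form E7 A7 AB at offsets 4–6.
U+1F611 → 4-byte form F0 9F 98 91 at offsets 7–10.
Offset 9 falls in char 4's range; it's byte 3 of F0 9F 98 91 = 0x98.

0x98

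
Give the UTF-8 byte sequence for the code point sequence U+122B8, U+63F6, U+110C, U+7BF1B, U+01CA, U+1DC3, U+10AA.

F0 92 8A B8 E6 8F B6 E1 84 8C F1 BB BC 9B C7 8A E1 B7 83 E1 82 AA

U+122B8: 4-byte form → F0 92 8A B8.
U+63F6: 3-byte form → E6 8F B6.
U+110C: 3-byte form → E1 84 8C.
U+7BF1B: 4-byte form → F1 BB BC 9B.
U+01CA: 2-byte form → C7 8A.
U+1DC3: 3-byte form → E1 B7 83.
U+10AA: 3-byte form → E1 82 AA.
Concatenated (22 bytes): F0 92 8A B8 E6 8F B6 E1 84 8C F1 BB BC 9B C7 8A E1 B7 83 E1 82 AA.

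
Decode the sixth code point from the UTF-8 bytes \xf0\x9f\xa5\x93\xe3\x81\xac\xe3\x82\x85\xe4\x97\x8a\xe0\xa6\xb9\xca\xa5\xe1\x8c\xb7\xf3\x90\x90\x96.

Offset 0: leading byte 0xF0 = 11110000 → 4-byte char #1 = F0 9F A5 93.
Offset 4: leading byte 0xE3 = 11100011 → 3-byte char #2 = E3 81 AC.
Offset 7: leading byte 0xE3 = 11100011 → 3-byte char #3 = E3 82 85.
Offset 10: leading byte 0xE4 = 11100100 → 3-byte char #4 = E4 97 8A.
Offset 13: leading byte 0xE0 = 11100000 → 3-byte char #5 = E0 A6 B9.
Offset 16: leading byte 0xCA = 11001010 → 2-byte char #6 = CA A5.
Leading byte 0xCA = 11001010 matches 110xxxxx → 2-byte sequence.
Byte 1: 0xCA = 11001010, payload 01010 (5 bits).
Byte 2: 0xA5 = 10100101 (10xxxxxx ✓), payload 100101.
Concatenate: 01010100101 = 0x2A5 (11 bits → U+02A5).

U+02A5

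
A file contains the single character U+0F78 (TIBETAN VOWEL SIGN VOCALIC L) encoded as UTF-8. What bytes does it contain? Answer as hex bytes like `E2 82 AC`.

U+0F78 = 0xF78 = 3960 decimal. In range U+0800–U+FFFF → 3-byte form: 1110xxxx 10xxxxxx 10xxxxxx.
Binary (16 bits): 0000111101111000.
Split 4+6+6: 0000 | 111101 | 111000.
Byte 1: 11100000 = 0xE0.
Byte 2: 10111101 = 0xBD.
Byte 3: 10111000 = 0xB8.

E0 BD B8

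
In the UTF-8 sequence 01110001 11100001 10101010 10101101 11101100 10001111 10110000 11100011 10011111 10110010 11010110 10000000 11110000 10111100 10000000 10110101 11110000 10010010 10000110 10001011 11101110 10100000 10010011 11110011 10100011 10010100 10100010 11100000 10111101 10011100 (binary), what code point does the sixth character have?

U+3C035

Offset 0: leading byte 0x71 = 01110001 → 1-byte char #1 = 71.
Offset 1: leading byte 0xE1 = 11100001 → 3-byte char #2 = E1 AA AD.
Offset 4: leading byte 0xEC = 11101100 → 3-byte char #3 = EC 8F B0.
Offset 7: leading byte 0xE3 = 11100011 → 3-byte char #4 = E3 9F B2.
Offset 10: leading byte 0xD6 = 11010110 → 2-byte char #5 = D6 80.
Offset 12: leading byte 0xF0 = 11110000 → 4-byte char #6 = F0 BC 80 B5.
Leading byte 0xF0 = 11110000 matches 11110xxx → 4-byte sequence.
Byte 1: 0xF0 = 11110000, payload 000 (3 bits).
Byte 2: 0xBC = 10111100 (10xxxxxx ✓), payload 111100.
Byte 3: 0x80 = 10000000 (10xxxxxx ✓), payload 000000.
Byte 4: 0xB5 = 10110101 (10xxxxxx ✓), payload 110101.
Concatenate: 000111100000000110101 = 0x3C035 (21 bits → U+3C035).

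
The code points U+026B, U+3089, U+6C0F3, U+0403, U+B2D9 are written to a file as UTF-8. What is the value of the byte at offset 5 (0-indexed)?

U+026B → 2-byte form C9 AB at offsets 0–1.
U+3089 → 3-byte form E3 82 89 at offsets 2–4.
U+6C0F3 → 4-byte form F1 AC 83 B3 at offsets 5–8.
Offset 5 falls in char 3's range; it's byte 1 of F1 AC 83 B3 = 0xF1.

0xF1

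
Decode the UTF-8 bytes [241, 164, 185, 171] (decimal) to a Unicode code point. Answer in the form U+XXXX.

Leading byte 0xF1 = 11110001 matches 11110xxx → 4-byte sequence.
Byte 1: 0xF1 = 11110001, payload 001 (3 bits).
Byte 2: 0xA4 = 10100100 (10xxxxxx ✓), payload 100100.
Byte 3: 0xB9 = 10111001 (10xxxxxx ✓), payload 111001.
Byte 4: 0xAB = 10101011 (10xxxxxx ✓), payload 101011.
Concatenate: 001100100111001101011 = 0x64E6B (21 bits → U+64E6B).

U+64E6B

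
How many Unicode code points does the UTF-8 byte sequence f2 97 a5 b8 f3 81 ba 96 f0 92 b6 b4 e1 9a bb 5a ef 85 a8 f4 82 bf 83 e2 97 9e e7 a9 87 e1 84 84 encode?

10

Byte at offset 0: 0xF2 = 11110010 → 4-byte char (#1). Advance 4.
Byte at offset 4: 0xF3 = 11110011 → 4-byte char (#2). Advance 4.
Byte at offset 8: 0xF0 = 11110000 → 4-byte char (#3). Advance 4.
Byte at offset 12: 0xE1 = 11100001 → 3-byte char (#4). Advance 3.
Byte at offset 15: 0x5A = 01011010 → 1-byte char (#5). Advance 1.
Byte at offset 16: 0xEF = 11101111 → 3-byte char (#6). Advance 3.
Byte at offset 19: 0xF4 = 11110100 → 4-byte char (#7). Advance 4.
Byte at offset 23: 0xE2 = 11100010 → 3-byte char (#8). Advance 3.
Byte at offset 26: 0xE7 = 11100111 → 3-byte char (#9). Advance 3.
Byte at offset 29: 0xE1 = 11100001 → 3-byte char (#10). Advance 3.
Reached end at offset 32 after 10 code points.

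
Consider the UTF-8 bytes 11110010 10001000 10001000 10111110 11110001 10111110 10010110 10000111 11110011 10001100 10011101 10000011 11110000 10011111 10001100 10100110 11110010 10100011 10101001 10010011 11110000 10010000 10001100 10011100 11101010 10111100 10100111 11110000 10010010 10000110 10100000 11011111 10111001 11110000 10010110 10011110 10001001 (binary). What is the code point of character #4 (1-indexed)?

U+1F326

Offset 0: leading byte 0xF2 = 11110010 → 4-byte char #1 = F2 88 88 BE.
Offset 4: leading byte 0xF1 = 11110001 → 4-byte char #2 = F1 BE 96 87.
Offset 8: leading byte 0xF3 = 11110011 → 4-byte char #3 = F3 8C 9D 83.
Offset 12: leading byte 0xF0 = 11110000 → 4-byte char #4 = F0 9F 8C A6.
Leading byte 0xF0 = 11110000 matches 11110xxx → 4-byte sequence.
Byte 1: 0xF0 = 11110000, payload 000 (3 bits).
Byte 2: 0x9F = 10011111 (10xxxxxx ✓), payload 011111.
Byte 3: 0x8C = 10001100 (10xxxxxx ✓), payload 001100.
Byte 4: 0xA6 = 10100110 (10xxxxxx ✓), payload 100110.
Concatenate: 000011111001100100110 = 0x1F326 (21 bits → U+1F326).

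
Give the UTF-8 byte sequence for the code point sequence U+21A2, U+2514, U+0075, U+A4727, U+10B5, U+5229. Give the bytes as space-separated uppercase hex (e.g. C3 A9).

U+21A2: 3-byte form → E2 86 A2.
U+2514: 3-byte form → E2 94 94.
U+0075: 1-byte form → 75.
U+A4727: 4-byte form → F2 A4 9C A7.
U+10B5: 3-byte form → E1 82 B5.
U+5229: 3-byte form → E5 88 A9.
Concatenated (17 bytes): E2 86 A2 E2 94 94 75 F2 A4 9C A7 E1 82 B5 E5 88 A9.

E2 86 A2 E2 94 94 75 F2 A4 9C A7 E1 82 B5 E5 88 A9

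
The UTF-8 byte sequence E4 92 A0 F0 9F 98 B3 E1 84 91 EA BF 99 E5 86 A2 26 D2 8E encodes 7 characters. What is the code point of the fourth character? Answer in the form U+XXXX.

U+AFD9

Offset 0: leading byte 0xE4 = 11100100 → 3-byte char #1 = E4 92 A0.
Offset 3: leading byte 0xF0 = 11110000 → 4-byte char #2 = F0 9F 98 B3.
Offset 7: leading byte 0xE1 = 11100001 → 3-byte char #3 = E1 84 91.
Offset 10: leading byte 0xEA = 11101010 → 3-byte char #4 = EA BF 99.
Leading byte 0xEA = 11101010 matches 1110xxxx → 3-byte sequence.
Byte 1: 0xEA = 11101010, payload 1010 (4 bits).
Byte 2: 0xBF = 10111111 (10xxxxxx ✓), payload 111111.
Byte 3: 0x99 = 10011001 (10xxxxxx ✓), payload 011001.
Concatenate: 1010111111011001 = 0xAFD9 (16 bits → U+AFD9).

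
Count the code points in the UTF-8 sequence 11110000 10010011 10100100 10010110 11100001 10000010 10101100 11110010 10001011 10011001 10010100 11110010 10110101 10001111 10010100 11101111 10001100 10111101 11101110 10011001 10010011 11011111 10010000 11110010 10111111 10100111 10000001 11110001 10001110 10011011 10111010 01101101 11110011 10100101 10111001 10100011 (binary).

Byte at offset 0: 0xF0 = 11110000 → 4-byte char (#1). Advance 4.
Byte at offset 4: 0xE1 = 11100001 → 3-byte char (#2). Advance 3.
Byte at offset 7: 0xF2 = 11110010 → 4-byte char (#3). Advance 4.
Byte at offset 11: 0xF2 = 11110010 → 4-byte char (#4). Advance 4.
Byte at offset 15: 0xEF = 11101111 → 3-byte char (#5). Advance 3.
Byte at offset 18: 0xEE = 11101110 → 3-byte char (#6). Advance 3.
Byte at offset 21: 0xDF = 11011111 → 2-byte char (#7). Advance 2.
Byte at offset 23: 0xF2 = 11110010 → 4-byte char (#8). Advance 4.
Byte at offset 27: 0xF1 = 11110001 → 4-byte char (#9). Advance 4.
Byte at offset 31: 0x6D = 01101101 → 1-byte char (#10). Advance 1.
Byte at offset 32: 0xF3 = 11110011 → 4-byte char (#11). Advance 4.
Reached end at offset 36 after 11 code points.

11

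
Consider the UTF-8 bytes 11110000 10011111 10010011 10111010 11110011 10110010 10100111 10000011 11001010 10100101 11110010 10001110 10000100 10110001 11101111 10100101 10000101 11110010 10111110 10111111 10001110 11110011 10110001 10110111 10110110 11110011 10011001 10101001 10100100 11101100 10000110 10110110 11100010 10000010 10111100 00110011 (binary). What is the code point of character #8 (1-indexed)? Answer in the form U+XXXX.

Offset 0: leading byte 0xF0 = 11110000 → 4-byte char #1 = F0 9F 93 BA.
Offset 4: leading byte 0xF3 = 11110011 → 4-byte char #2 = F3 B2 A7 83.
Offset 8: leading byte 0xCA = 11001010 → 2-byte char #3 = CA A5.
Offset 10: leading byte 0xF2 = 11110010 → 4-byte char #4 = F2 8E 84 B1.
Offset 14: leading byte 0xEF = 11101111 → 3-byte char #5 = EF A5 85.
Offset 17: leading byte 0xF2 = 11110010 → 4-byte char #6 = F2 BE BF 8E.
Offset 21: leading byte 0xF3 = 11110011 → 4-byte char #7 = F3 B1 B7 B6.
Offset 25: leading byte 0xF3 = 11110011 → 4-byte char #8 = F3 99 A9 A4.
Leading byte 0xF3 = 11110011 matches 11110xxx → 4-byte sequence.
Byte 1: 0xF3 = 11110011, payload 011 (3 bits).
Byte 2: 0x99 = 10011001 (10xxxxxx ✓), payload 011001.
Byte 3: 0xA9 = 10101001 (10xxxxxx ✓), payload 101001.
Byte 4: 0xA4 = 10100100 (10xxxxxx ✓), payload 100100.
Concatenate: 011011001101001100100 = 0xD9A64 (21 bits → U+D9A64).

U+D9A64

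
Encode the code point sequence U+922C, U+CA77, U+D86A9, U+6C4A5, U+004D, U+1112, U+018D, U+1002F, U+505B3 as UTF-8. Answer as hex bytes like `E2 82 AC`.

E9 88 AC EC A9 B7 F3 98 9A A9 F1 AC 92 A5 4D E1 84 92 C6 8D F0 90 80 AF F1 90 96 B3

U+922C: 3-byte form → E9 88 AC.
U+CA77: 3-byte form → EC A9 B7.
U+D86A9: 4-byte form → F3 98 9A A9.
U+6C4A5: 4-byte form → F1 AC 92 A5.
U+004D: 1-byte form → 4D.
U+1112: 3-byte form → E1 84 92.
U+018D: 2-byte form → C6 8D.
U+1002F: 4-byte form → F0 90 80 AF.
U+505B3: 4-byte form → F1 90 96 B3.
Concatenated (28 bytes): E9 88 AC EC A9 B7 F3 98 9A A9 F1 AC 92 A5 4D E1 84 92 C6 8D F0 90 80 AF F1 90 96 B3.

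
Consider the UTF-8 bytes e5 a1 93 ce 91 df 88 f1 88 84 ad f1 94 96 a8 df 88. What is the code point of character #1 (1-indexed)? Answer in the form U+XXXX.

U+5853

Offset 0: leading byte 0xE5 = 11100101 → 3-byte char #1 = E5 A1 93.
Leading byte 0xE5 = 11100101 matches 1110xxxx → 3-byte sequence.
Byte 1: 0xE5 = 11100101, payload 0101 (4 bits).
Byte 2: 0xA1 = 10100001 (10xxxxxx ✓), payload 100001.
Byte 3: 0x93 = 10010011 (10xxxxxx ✓), payload 010011.
Concatenate: 0101100001010011 = 0x5853 (16 bits → U+5853).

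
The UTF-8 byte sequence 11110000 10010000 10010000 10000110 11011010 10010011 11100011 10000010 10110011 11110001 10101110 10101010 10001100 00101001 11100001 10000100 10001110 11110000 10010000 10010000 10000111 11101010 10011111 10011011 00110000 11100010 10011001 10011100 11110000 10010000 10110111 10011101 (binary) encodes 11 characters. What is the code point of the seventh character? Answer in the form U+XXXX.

Offset 0: leading byte 0xF0 = 11110000 → 4-byte char #1 = F0 90 90 86.
Offset 4: leading byte 0xDA = 11011010 → 2-byte char #2 = DA 93.
Offset 6: leading byte 0xE3 = 11100011 → 3-byte char #3 = E3 82 B3.
Offset 9: leading byte 0xF1 = 11110001 → 4-byte char #4 = F1 AE AA 8C.
Offset 13: leading byte 0x29 = 00101001 → 1-byte char #5 = 29.
Offset 14: leading byte 0xE1 = 11100001 → 3-byte char #6 = E1 84 8E.
Offset 17: leading byte 0xF0 = 11110000 → 4-byte char #7 = F0 90 90 87.
Leading byte 0xF0 = 11110000 matches 11110xxx → 4-byte sequence.
Byte 1: 0xF0 = 11110000, payload 000 (3 bits).
Byte 2: 0x90 = 10010000 (10xxxxxx ✓), payload 010000.
Byte 3: 0x90 = 10010000 (10xxxxxx ✓), payload 010000.
Byte 4: 0x87 = 10000111 (10xxxxxx ✓), payload 000111.
Concatenate: 000010000010000000111 = 0x10407 (21 bits → U+10407).

U+10407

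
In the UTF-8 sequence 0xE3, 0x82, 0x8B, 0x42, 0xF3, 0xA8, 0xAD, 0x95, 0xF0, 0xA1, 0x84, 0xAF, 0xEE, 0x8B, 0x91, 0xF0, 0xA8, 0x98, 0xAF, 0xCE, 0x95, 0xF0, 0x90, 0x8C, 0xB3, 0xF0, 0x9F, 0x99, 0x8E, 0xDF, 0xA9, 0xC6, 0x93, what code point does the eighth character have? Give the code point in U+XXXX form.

U+10333

Offset 0: leading byte 0xE3 = 11100011 → 3-byte char #1 = E3 82 8B.
Offset 3: leading byte 0x42 = 01000010 → 1-byte char #2 = 42.
Offset 4: leading byte 0xF3 = 11110011 → 4-byte char #3 = F3 A8 AD 95.
Offset 8: leading byte 0xF0 = 11110000 → 4-byte char #4 = F0 A1 84 AF.
Offset 12: leading byte 0xEE = 11101110 → 3-byte char #5 = EE 8B 91.
Offset 15: leading byte 0xF0 = 11110000 → 4-byte char #6 = F0 A8 98 AF.
Offset 19: leading byte 0xCE = 11001110 → 2-byte char #7 = CE 95.
Offset 21: leading byte 0xF0 = 11110000 → 4-byte char #8 = F0 90 8C B3.
Leading byte 0xF0 = 11110000 matches 11110xxx → 4-byte sequence.
Byte 1: 0xF0 = 11110000, payload 000 (3 bits).
Byte 2: 0x90 = 10010000 (10xxxxxx ✓), payload 010000.
Byte 3: 0x8C = 10001100 (10xxxxxx ✓), payload 001100.
Byte 4: 0xB3 = 10110011 (10xxxxxx ✓), payload 110011.
Concatenate: 000010000001100110011 = 0x10333 (21 bits → U+10333).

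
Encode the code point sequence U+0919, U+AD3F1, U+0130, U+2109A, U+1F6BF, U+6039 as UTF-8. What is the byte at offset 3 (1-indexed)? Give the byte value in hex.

0x99

1-indexed offset 3 is 0-indexed offset 2.
U+0919 → 3-byte form E0 A4 99 at offsets 0–2.
Offset 2 falls in char 1's range; it's byte 3 of E0 A4 99 = 0x99.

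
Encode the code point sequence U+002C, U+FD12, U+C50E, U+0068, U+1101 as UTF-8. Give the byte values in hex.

U+002C: 1-byte form → 2C.
U+FD12: 3-byte form → EF B4 92.
U+C50E: 3-byte form → EC 94 8E.
U+0068: 1-byte form → 68.
U+1101: 3-byte form → E1 84 81.
Concatenated (11 bytes): 2C EF B4 92 EC 94 8E 68 E1 84 81.

2C EF B4 92 EC 94 8E 68 E1 84 81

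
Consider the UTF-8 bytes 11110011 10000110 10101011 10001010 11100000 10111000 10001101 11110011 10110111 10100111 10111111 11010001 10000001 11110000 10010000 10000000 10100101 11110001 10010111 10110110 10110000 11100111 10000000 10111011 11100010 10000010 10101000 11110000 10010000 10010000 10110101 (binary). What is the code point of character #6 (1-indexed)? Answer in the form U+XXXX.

Offset 0: leading byte 0xF3 = 11110011 → 4-byte char #1 = F3 86 AB 8A.
Offset 4: leading byte 0xE0 = 11100000 → 3-byte char #2 = E0 B8 8D.
Offset 7: leading byte 0xF3 = 11110011 → 4-byte char #3 = F3 B7 A7 BF.
Offset 11: leading byte 0xD1 = 11010001 → 2-byte char #4 = D1 81.
Offset 13: leading byte 0xF0 = 11110000 → 4-byte char #5 = F0 90 80 A5.
Offset 17: leading byte 0xF1 = 11110001 → 4-byte char #6 = F1 97 B6 B0.
Leading byte 0xF1 = 11110001 matches 11110xxx → 4-byte sequence.
Byte 1: 0xF1 = 11110001, payload 001 (3 bits).
Byte 2: 0x97 = 10010111 (10xxxxxx ✓), payload 010111.
Byte 3: 0xB6 = 10110110 (10xxxxxx ✓), payload 110110.
Byte 4: 0xB0 = 10110000 (10xxxxxx ✓), payload 110000.
Concatenate: 001010111110110110000 = 0x57DB0 (21 bits → U+57DB0).

U+57DB0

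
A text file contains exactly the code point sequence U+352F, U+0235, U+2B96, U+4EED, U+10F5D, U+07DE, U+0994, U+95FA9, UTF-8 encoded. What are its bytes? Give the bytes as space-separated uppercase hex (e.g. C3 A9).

E3 94 AF C8 B5 E2 AE 96 E4 BB AD F0 90 BD 9D DF 9E E0 A6 94 F2 95 BE A9

U+352F: 3-byte form → E3 94 AF.
U+0235: 2-byte form → C8 B5.
U+2B96: 3-byte form → E2 AE 96.
U+4EED: 3-byte form → E4 BB AD.
U+10F5D: 4-byte form → F0 90 BD 9D.
U+07DE: 2-byte form → DF 9E.
U+0994: 3-byte form → E0 A6 94.
U+95FA9: 4-byte form → F2 95 BE A9.
Concatenated (24 bytes): E3 94 AF C8 B5 E2 AE 96 E4 BB AD F0 90 BD 9D DF 9E E0 A6 94 F2 95 BE A9.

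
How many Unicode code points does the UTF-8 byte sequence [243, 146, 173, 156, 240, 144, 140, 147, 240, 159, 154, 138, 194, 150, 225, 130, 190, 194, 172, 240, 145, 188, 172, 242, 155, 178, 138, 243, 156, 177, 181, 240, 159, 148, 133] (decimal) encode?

Byte at offset 0: 0xF3 = 11110011 → 4-byte char (#1). Advance 4.
Byte at offset 4: 0xF0 = 11110000 → 4-byte char (#2). Advance 4.
Byte at offset 8: 0xF0 = 11110000 → 4-byte char (#3). Advance 4.
Byte at offset 12: 0xC2 = 11000010 → 2-byte char (#4). Advance 2.
Byte at offset 14: 0xE1 = 11100001 → 3-byte char (#5). Advance 3.
Byte at offset 17: 0xC2 = 11000010 → 2-byte char (#6). Advance 2.
Byte at offset 19: 0xF0 = 11110000 → 4-byte char (#7). Advance 4.
Byte at offset 23: 0xF2 = 11110010 → 4-byte char (#8). Advance 4.
Byte at offset 27: 0xF3 = 11110011 → 4-byte char (#9). Advance 4.
Byte at offset 31: 0xF0 = 11110000 → 4-byte char (#10). Advance 4.
Reached end at offset 35 after 10 code points.

10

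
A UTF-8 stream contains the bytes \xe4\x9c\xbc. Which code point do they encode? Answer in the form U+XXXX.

U+473C

Leading byte 0xE4 = 11100100 matches 1110xxxx → 3-byte sequence.
Byte 1: 0xE4 = 11100100, payload 0100 (4 bits).
Byte 2: 0x9C = 10011100 (10xxxxxx ✓), payload 011100.
Byte 3: 0xBC = 10111100 (10xxxxxx ✓), payload 111100.
Concatenate: 0100011100111100 = 0x473C (16 bits → U+473C).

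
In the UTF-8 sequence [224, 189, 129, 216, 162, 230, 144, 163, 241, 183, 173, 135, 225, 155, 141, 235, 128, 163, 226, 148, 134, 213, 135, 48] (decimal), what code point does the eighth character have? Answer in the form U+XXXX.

U+0547

Offset 0: leading byte 0xE0 = 11100000 → 3-byte char #1 = E0 BD 81.
Offset 3: leading byte 0xD8 = 11011000 → 2-byte char #2 = D8 A2.
Offset 5: leading byte 0xE6 = 11100110 → 3-byte char #3 = E6 90 A3.
Offset 8: leading byte 0xF1 = 11110001 → 4-byte char #4 = F1 B7 AD 87.
Offset 12: leading byte 0xE1 = 11100001 → 3-byte char #5 = E1 9B 8D.
Offset 15: leading byte 0xEB = 11101011 → 3-byte char #6 = EB 80 A3.
Offset 18: leading byte 0xE2 = 11100010 → 3-byte char #7 = E2 94 86.
Offset 21: leading byte 0xD5 = 11010101 → 2-byte char #8 = D5 87.
Leading byte 0xD5 = 11010101 matches 110xxxxx → 2-byte sequence.
Byte 1: 0xD5 = 11010101, payload 10101 (5 bits).
Byte 2: 0x87 = 10000111 (10xxxxxx ✓), payload 000111.
Concatenate: 10101000111 = 0x547 (11 bits → U+0547).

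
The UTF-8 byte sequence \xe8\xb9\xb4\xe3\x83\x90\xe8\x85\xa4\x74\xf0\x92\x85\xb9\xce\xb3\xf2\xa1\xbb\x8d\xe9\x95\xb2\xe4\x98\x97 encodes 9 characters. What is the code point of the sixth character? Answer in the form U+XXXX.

Offset 0: leading byte 0xE8 = 11101000 → 3-byte char #1 = E8 B9 B4.
Offset 3: leading byte 0xE3 = 11100011 → 3-byte char #2 = E3 83 90.
Offset 6: leading byte 0xE8 = 11101000 → 3-byte char #3 = E8 85 A4.
Offset 9: leading byte 0x74 = 01110100 → 1-byte char #4 = 74.
Offset 10: leading byte 0xF0 = 11110000 → 4-byte char #5 = F0 92 85 B9.
Offset 14: leading byte 0xCE = 11001110 → 2-byte char #6 = CE B3.
Leading byte 0xCE = 11001110 matches 110xxxxx → 2-byte sequence.
Byte 1: 0xCE = 11001110, payload 01110 (5 bits).
Byte 2: 0xB3 = 10110011 (10xxxxxx ✓), payload 110011.
Concatenate: 01110110011 = 0x3B3 (11 bits → U+03B3).

U+03B3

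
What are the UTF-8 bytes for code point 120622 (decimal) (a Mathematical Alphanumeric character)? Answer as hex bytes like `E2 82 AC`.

F0 9D 9C AE

U+1D72E = 0x1D72E = 120622 decimal. In range U+10000–U+10FFFF → 4-byte form: 11110xxx 10xxxxxx 10xxxxxx 10xxxxxx.
Binary (21 bits): 000011101011100101110.
Split 3+6+6+6: 000 | 011101 | 011100 | 101110.
Byte 1: 11110000 = 0xF0.
Byte 2: 10011101 = 0x9D.
Byte 3: 10011100 = 0x9C.
Byte 4: 10101110 = 0xAE.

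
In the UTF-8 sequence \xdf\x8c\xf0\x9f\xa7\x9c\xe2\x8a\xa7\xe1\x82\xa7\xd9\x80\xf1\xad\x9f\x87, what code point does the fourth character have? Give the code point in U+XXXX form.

U+10A7

Offset 0: leading byte 0xDF = 11011111 → 2-byte char #1 = DF 8C.
Offset 2: leading byte 0xF0 = 11110000 → 4-byte char #2 = F0 9F A7 9C.
Offset 6: leading byte 0xE2 = 11100010 → 3-byte char #3 = E2 8A A7.
Offset 9: leading byte 0xE1 = 11100001 → 3-byte char #4 = E1 82 A7.
Leading byte 0xE1 = 11100001 matches 1110xxxx → 3-byte sequence.
Byte 1: 0xE1 = 11100001, payload 0001 (4 bits).
Byte 2: 0x82 = 10000010 (10xxxxxx ✓), payload 000010.
Byte 3: 0xA7 = 10100111 (10xxxxxx ✓), payload 100111.
Concatenate: 0001000010100111 = 0x10A7 (16 bits → U+10A7).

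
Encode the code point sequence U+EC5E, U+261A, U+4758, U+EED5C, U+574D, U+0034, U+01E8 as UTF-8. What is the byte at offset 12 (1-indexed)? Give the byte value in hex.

0xB5

1-indexed offset 12 is 0-indexed offset 11.
U+EC5E → 3-byte form EE B1 9E at offsets 0–2.
U+261A → 3-byte form E2 98 9A at offsets 3–5.
U+4758 → 3-byte form E4 9D 98 at offsets 6–8.
U+EED5C → 4-byte form F3 AE B5 9C at offsets 9–12.
Offset 11 falls in char 4's range; it's byte 3 of F3 AE B5 9C = 0xB5.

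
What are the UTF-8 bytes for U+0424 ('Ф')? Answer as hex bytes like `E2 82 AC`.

D0 A4

U+0424 = 0x424 = 1060 decimal. In range U+0080–U+07FF → 2-byte form: 110xxxxx 10xxxxxx.
Binary (11 bits): 10000100100.
Split 5+6: 10000 | 100100.
Byte 1: 11010000 = 0xD0.
Byte 2: 10100100 = 0xA4.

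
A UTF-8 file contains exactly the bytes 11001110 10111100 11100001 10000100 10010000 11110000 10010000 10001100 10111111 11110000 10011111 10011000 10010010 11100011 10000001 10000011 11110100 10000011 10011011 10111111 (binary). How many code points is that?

6

Byte at offset 0: 0xCE = 11001110 → 2-byte char (#1). Advance 2.
Byte at offset 2: 0xE1 = 11100001 → 3-byte char (#2). Advance 3.
Byte at offset 5: 0xF0 = 11110000 → 4-byte char (#3). Advance 4.
Byte at offset 9: 0xF0 = 11110000 → 4-byte char (#4). Advance 4.
Byte at offset 13: 0xE3 = 11100011 → 3-byte char (#5). Advance 3.
Byte at offset 16: 0xF4 = 11110100 → 4-byte char (#6). Advance 4.
Reached end at offset 20 after 6 code points.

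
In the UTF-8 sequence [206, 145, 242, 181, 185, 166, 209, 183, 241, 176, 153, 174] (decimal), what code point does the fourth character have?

U+7066E

Offset 0: leading byte 0xCE = 11001110 → 2-byte char #1 = CE 91.
Offset 2: leading byte 0xF2 = 11110010 → 4-byte char #2 = F2 B5 B9 A6.
Offset 6: leading byte 0xD1 = 11010001 → 2-byte char #3 = D1 B7.
Offset 8: leading byte 0xF1 = 11110001 → 4-byte char #4 = F1 B0 99 AE.
Leading byte 0xF1 = 11110001 matches 11110xxx → 4-byte sequence.
Byte 1: 0xF1 = 11110001, payload 001 (3 bits).
Byte 2: 0xB0 = 10110000 (10xxxxxx ✓), payload 110000.
Byte 3: 0x99 = 10011001 (10xxxxxx ✓), payload 011001.
Byte 4: 0xAE = 10101110 (10xxxxxx ✓), payload 101110.
Concatenate: 001110000011001101110 = 0x7066E (21 bits → U+7066E).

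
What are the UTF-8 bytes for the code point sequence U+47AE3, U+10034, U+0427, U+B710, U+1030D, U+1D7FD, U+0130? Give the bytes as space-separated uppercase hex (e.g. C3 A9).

U+47AE3: 4-byte form → F1 87 AB A3.
U+10034: 4-byte form → F0 90 80 B4.
U+0427: 2-byte form → D0 A7.
U+B710: 3-byte form → EB 9C 90.
U+1030D: 4-byte form → F0 90 8C 8D.
U+1D7FD: 4-byte form → F0 9D 9F BD.
U+0130: 2-byte form → C4 B0.
Concatenated (23 bytes): F1 87 AB A3 F0 90 80 B4 D0 A7 EB 9C 90 F0 90 8C 8D F0 9D 9F BD C4 B0.

F1 87 AB A3 F0 90 80 B4 D0 A7 EB 9C 90 F0 90 8C 8D F0 9D 9F BD C4 B0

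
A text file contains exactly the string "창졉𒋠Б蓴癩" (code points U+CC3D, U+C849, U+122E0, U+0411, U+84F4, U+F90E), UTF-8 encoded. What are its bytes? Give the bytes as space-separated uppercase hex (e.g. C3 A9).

U+CC3D: 3-byte form → EC B0 BD.
U+C849: 3-byte form → EC A1 89.
U+122E0: 4-byte form → F0 92 8B A0.
U+0411: 2-byte form → D0 91.
U+84F4: 3-byte form → E8 93 B4.
U+F90E: 3-byte form → EF A4 8E.
Concatenated (18 bytes): EC B0 BD EC A1 89 F0 92 8B A0 D0 91 E8 93 B4 EF A4 8E.

EC B0 BD EC A1 89 F0 92 8B A0 D0 91 E8 93 B4 EF A4 8E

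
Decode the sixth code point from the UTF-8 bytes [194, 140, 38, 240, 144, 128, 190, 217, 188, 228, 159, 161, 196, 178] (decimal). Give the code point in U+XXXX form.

Offset 0: leading byte 0xC2 = 11000010 → 2-byte char #1 = C2 8C.
Offset 2: leading byte 0x26 = 00100110 → 1-byte char #2 = 26.
Offset 3: leading byte 0xF0 = 11110000 → 4-byte char #3 = F0 90 80 BE.
Offset 7: leading byte 0xD9 = 11011001 → 2-byte char #4 = D9 BC.
Offset 9: leading byte 0xE4 = 11100100 → 3-byte char #5 = E4 9F A1.
Offset 12: leading byte 0xC4 = 11000100 → 2-byte char #6 = C4 B2.
Leading byte 0xC4 = 11000100 matches 110xxxxx → 2-byte sequence.
Byte 1: 0xC4 = 11000100, payload 00100 (5 bits).
Byte 2: 0xB2 = 10110010 (10xxxxxx ✓), payload 110010.
Concatenate: 00100110010 = 0x132 (11 bits → U+0132).

U+0132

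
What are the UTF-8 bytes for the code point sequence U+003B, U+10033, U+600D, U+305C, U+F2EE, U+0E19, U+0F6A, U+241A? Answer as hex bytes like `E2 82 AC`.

3B F0 90 80 B3 E6 80 8D E3 81 9C EF 8B AE E0 B8 99 E0 BD AA E2 90 9A

U+003B: 1-byte form → 3B.
U+10033: 4-byte form → F0 90 80 B3.
U+600D: 3-byte form → E6 80 8D.
U+305C: 3-byte form → E3 81 9C.
U+F2EE: 3-byte form → EF 8B AE.
U+0E19: 3-byte form → E0 B8 99.
U+0F6A: 3-byte form → E0 BD AA.
U+241A: 3-byte form → E2 90 9A.
Concatenated (23 bytes): 3B F0 90 80 B3 E6 80 8D E3 81 9C EF 8B AE E0 B8 99 E0 BD AA E2 90 9A.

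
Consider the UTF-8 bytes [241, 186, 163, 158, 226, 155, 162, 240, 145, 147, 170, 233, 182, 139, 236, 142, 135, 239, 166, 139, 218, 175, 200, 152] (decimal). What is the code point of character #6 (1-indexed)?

U+F98B

Offset 0: leading byte 0xF1 = 11110001 → 4-byte char #1 = F1 BA A3 9E.
Offset 4: leading byte 0xE2 = 11100010 → 3-byte char #2 = E2 9B A2.
Offset 7: leading byte 0xF0 = 11110000 → 4-byte char #3 = F0 91 93 AA.
Offset 11: leading byte 0xE9 = 11101001 → 3-byte char #4 = E9 B6 8B.
Offset 14: leading byte 0xEC = 11101100 → 3-byte char #5 = EC 8E 87.
Offset 17: leading byte 0xEF = 11101111 → 3-byte char #6 = EF A6 8B.
Leading byte 0xEF = 11101111 matches 1110xxxx → 3-byte sequence.
Byte 1: 0xEF = 11101111, payload 1111 (4 bits).
Byte 2: 0xA6 = 10100110 (10xxxxxx ✓), payload 100110.
Byte 3: 0x8B = 10001011 (10xxxxxx ✓), payload 001011.
Concatenate: 1111100110001011 = 0xF98B (16 bits → U+F98B).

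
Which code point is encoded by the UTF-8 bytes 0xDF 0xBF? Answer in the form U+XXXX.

Leading byte 0xDF = 11011111 matches 110xxxxx → 2-byte sequence.
Byte 1: 0xDF = 11011111, payload 11111 (5 bits).
Byte 2: 0xBF = 10111111 (10xxxxxx ✓), payload 111111.
Concatenate: 11111111111 = 0x7FF (11 bits → U+07FF).

U+07FF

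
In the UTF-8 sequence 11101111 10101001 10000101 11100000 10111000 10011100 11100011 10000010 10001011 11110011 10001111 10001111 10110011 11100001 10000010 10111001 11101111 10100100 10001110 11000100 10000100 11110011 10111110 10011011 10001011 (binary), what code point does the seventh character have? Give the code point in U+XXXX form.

Offset 0: leading byte 0xEF = 11101111 → 3-byte char #1 = EF A9 85.
Offset 3: leading byte 0xE0 = 11100000 → 3-byte char #2 = E0 B8 9C.
Offset 6: leading byte 0xE3 = 11100011 → 3-byte char #3 = E3 82 8B.
Offset 9: leading byte 0xF3 = 11110011 → 4-byte char #4 = F3 8F 8F B3.
Offset 13: leading byte 0xE1 = 11100001 → 3-byte char #5 = E1 82 B9.
Offset 16: leading byte 0xEF = 11101111 → 3-byte char #6 = EF A4 8E.
Offset 19: leading byte 0xC4 = 11000100 → 2-byte char #7 = C4 84.
Leading byte 0xC4 = 11000100 matches 110xxxxx → 2-byte sequence.
Byte 1: 0xC4 = 11000100, payload 00100 (5 bits).
Byte 2: 0x84 = 10000100 (10xxxxxx ✓), payload 000100.
Concatenate: 00100000100 = 0x104 (11 bits → U+0104).

U+0104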